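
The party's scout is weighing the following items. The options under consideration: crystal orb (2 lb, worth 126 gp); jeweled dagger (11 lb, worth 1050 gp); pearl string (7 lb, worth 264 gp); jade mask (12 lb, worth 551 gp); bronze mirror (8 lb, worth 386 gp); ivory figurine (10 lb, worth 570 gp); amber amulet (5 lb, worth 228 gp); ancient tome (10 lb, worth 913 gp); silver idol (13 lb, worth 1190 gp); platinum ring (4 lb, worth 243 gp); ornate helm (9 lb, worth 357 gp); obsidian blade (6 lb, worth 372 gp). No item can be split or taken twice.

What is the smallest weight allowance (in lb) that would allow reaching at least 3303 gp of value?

38

Need the lightest bundle worth ≥ 3303.
jeweled dagger + ancient tome + silver idol + platinum ring: 3396 value at 38 lb.
Any bundle with less than 38 lb falls short of 3303.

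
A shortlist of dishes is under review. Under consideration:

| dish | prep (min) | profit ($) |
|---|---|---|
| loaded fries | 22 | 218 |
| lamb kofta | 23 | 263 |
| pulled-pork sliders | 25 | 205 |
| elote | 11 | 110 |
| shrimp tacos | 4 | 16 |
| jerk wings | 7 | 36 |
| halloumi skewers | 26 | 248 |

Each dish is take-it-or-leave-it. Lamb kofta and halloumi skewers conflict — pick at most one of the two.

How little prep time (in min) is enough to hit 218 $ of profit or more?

Minimise min subject to total profit ≥ 218.
loaded fries reaches 218 using 22 min.
Below 22 min the best achievable stays under 218.

22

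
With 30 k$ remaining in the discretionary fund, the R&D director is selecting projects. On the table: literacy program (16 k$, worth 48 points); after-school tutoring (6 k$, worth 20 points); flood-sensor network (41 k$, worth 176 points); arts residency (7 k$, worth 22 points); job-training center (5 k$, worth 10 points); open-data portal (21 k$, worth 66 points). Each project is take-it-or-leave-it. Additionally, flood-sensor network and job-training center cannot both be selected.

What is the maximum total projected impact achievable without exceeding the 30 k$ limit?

90

Best packing: literacy program + after-school tutoring + arts residency — 29 k$, 90 total.
The closest alternative, arts residency + open-data portal, reaches only 88.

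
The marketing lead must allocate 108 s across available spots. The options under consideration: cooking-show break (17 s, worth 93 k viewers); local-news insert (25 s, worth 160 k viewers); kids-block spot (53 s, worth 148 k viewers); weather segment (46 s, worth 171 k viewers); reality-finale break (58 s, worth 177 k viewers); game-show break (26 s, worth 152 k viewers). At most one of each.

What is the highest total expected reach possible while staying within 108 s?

483

Taking the top-ratio spots first gives cooking-show break + local-news insert + game-show break for 405 (68 s).
Replace cooking-show break with weather segment: the trade gains 78 net, giving 483 at 97 s.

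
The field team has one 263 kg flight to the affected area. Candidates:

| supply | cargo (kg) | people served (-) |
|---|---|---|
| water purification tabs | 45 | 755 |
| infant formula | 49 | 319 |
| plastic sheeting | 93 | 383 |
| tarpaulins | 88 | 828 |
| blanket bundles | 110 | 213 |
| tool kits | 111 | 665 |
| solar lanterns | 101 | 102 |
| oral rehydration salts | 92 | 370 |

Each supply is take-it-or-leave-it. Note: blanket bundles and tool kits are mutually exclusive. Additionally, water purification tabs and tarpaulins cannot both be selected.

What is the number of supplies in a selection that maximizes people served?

3

Best achievable people served is 1812.
infant formula + tarpaulins + tool kits hits 1812 at 248 kg.
Every optimal selection uses 3 supplies.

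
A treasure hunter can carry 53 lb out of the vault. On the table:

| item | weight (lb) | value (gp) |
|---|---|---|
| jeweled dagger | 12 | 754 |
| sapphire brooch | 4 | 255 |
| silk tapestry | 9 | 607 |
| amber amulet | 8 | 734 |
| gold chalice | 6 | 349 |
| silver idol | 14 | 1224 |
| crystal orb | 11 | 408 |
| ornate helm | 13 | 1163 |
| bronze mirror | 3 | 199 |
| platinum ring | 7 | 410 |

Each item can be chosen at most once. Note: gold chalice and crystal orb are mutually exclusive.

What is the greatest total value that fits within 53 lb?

By value per lb: amber amulet 91.75, ornate helm 89.46, silver idol 87.43, silk tapestry 67.44 lead.
A density-first pass picks sapphire brooch + silk tapestry + amber amulet + silver idol + ornate helm + bronze mirror — 4182 at 51 lb.
Replace sapphire brooch with gold chalice: the trade gains 94 net, giving 4276 at 53 lb.

4276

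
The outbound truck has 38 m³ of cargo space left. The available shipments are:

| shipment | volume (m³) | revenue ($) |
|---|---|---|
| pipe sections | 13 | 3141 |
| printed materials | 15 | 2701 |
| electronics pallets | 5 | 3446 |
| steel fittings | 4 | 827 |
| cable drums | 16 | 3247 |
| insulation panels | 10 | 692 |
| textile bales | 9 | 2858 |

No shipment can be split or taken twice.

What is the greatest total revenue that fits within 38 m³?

Taking the top-ratio shipments first gives pipe sections + electronics pallets + steel fittings + textile bales for 10272 (31 m³).
Replace textile bales with cable drums: the trade gains 389 net, giving 10661 at 38 m³.

10661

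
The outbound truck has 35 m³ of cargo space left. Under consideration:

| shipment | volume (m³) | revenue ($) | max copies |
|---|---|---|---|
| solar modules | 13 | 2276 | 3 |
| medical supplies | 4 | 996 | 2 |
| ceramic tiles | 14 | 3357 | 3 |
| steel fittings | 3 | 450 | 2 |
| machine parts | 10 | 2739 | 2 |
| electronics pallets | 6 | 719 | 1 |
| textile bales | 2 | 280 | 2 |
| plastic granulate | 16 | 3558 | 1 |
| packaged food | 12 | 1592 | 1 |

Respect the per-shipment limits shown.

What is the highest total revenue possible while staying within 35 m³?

Density check — machine parts 273.90, medical supplies 249.00, ceramic tiles 239.79 are the best per m³.
Filling by ratio: 2×medical supplies + 2×steel fittings + 2×machine parts for 8370, with 1 m³ left unused.
Dropping 2×medical supplies and 2×steel fittings frees 14 m³; slotting in ceramic tiles (14 m³) lifts the total to 8835 at 34 m³.

8835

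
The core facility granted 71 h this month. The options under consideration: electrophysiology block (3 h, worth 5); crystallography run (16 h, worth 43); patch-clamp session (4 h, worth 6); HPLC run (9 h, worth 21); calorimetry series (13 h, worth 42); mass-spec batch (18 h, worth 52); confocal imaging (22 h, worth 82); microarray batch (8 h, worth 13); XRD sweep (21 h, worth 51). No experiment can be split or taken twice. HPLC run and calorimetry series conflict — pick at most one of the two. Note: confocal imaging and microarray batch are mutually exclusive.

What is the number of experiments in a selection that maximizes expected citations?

Best achievable expected citations is 219.
For example crystallography run + calorimetry series + mass-spec batch + confocal imaging achieves it, using 69 h.
Any selection reaching 219 contains exactly 4 experiments.

4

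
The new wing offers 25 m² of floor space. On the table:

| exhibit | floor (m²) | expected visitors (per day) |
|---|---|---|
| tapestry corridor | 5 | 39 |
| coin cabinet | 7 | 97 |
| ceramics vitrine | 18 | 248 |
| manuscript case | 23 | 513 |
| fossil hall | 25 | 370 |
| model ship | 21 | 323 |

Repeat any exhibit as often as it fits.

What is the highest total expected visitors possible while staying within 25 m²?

513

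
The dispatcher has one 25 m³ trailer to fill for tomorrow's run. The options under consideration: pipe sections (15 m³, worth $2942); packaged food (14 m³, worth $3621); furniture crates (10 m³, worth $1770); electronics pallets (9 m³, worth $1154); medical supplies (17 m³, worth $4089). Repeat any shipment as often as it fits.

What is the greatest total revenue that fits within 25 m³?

Density check — packaged food 258.64, medical supplies 240.53, pipe sections 196.13, furniture crates 177.00 are the best per m³.
Best packing: packaged food + furniture crates — 24 m³, 5391 total.
Nothing else within 25 m³ beats 5391.

5391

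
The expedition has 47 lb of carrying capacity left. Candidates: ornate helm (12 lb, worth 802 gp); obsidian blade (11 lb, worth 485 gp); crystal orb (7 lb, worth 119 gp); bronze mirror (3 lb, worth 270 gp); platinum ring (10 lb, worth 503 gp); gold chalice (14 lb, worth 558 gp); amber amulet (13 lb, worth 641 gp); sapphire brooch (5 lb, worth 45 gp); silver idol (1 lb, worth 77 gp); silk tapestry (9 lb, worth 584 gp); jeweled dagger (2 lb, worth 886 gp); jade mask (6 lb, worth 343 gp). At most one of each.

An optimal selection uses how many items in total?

7

Best achievable value is 3603.
ornate helm + bronze mirror + amber amulet + silver idol + silk tapestry + jeweled dagger + jade mask hits 3603 at 46 lb.
All optima have 7 items.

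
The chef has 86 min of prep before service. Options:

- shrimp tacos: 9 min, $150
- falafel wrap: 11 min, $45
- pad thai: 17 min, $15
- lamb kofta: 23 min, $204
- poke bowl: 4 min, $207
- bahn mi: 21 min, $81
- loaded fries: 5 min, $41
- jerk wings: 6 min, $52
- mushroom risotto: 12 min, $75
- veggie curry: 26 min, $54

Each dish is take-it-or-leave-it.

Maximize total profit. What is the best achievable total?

814

The ratio heuristic lands on shrimp tacos + falafel wrap + lamb kofta + poke bowl + loaded fries + jerk wings + mushroom risotto (774) but leaves 16 min idle.
The 5 min tied up in loaded fries is better spent on bahn mi — total rises to 814 (86 min).
The closest alternative, shrimp tacos + lamb kofta + poke bowl + bahn mi + loaded fries + jerk wings + mushroom risotto, reaches only 810.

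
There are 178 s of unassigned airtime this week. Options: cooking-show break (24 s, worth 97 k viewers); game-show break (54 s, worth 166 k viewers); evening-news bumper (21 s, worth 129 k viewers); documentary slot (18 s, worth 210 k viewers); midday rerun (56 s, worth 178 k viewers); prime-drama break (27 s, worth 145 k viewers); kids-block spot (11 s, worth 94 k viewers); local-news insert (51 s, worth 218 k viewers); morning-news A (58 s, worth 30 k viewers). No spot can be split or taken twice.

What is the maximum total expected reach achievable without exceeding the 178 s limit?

893

Density check — documentary slot 11.67, kids-block spot 8.55, evening-news bumper 6.14, prime-drama break 5.37 are the best per s.
The ratio ordering already packs tightly: cooking-show break + evening-news bumper + documentary slot + prime-drama break + kids-block spot + local-news insert, 152 s, 893.
The closest alternative, evening-news bumper + documentary slot + midday rerun + prime-drama break + local-news insert, reaches only 880.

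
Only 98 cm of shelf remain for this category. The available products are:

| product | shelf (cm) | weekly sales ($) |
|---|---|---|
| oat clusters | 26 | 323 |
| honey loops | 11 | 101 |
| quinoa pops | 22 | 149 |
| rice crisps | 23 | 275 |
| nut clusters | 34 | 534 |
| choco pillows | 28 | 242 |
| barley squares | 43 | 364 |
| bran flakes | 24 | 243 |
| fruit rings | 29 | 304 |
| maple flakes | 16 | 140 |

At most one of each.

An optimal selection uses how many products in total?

4

Optimal total is 1233.
oat clusters + honey loops + rice crisps + nut clusters hits 1233 at 94 cm.
Every optimal selection uses 4 products.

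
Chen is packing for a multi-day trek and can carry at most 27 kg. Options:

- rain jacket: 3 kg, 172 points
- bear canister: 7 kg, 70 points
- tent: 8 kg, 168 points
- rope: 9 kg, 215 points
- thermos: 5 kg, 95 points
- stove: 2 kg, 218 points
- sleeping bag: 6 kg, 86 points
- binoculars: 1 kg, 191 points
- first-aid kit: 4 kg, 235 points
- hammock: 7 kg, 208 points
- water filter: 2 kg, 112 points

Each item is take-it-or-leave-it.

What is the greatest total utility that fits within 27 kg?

1304

Ranking by ratio (utility/kg): binoculars 191.00, stove 109.00, first-aid kit 58.75, rain jacket 57.33.
Rain jacket + tent + stove + binoculars + first-aid kit + hammock + water filter uses 27 of the 27 kg and totals 1304.
Runner-up rain jacket + rope + stove + binoculars + first-aid kit + hammock tops out at 1239.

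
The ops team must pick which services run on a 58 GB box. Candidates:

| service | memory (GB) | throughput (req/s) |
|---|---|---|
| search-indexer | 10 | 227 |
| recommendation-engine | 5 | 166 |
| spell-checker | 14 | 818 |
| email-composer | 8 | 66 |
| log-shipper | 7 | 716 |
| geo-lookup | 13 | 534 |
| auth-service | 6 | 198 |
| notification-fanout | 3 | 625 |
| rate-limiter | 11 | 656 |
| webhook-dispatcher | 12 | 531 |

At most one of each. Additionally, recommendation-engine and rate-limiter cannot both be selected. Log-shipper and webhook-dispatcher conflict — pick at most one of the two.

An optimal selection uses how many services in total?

The maximum throughput within 58 GB is 3576.
search-indexer + spell-checker + log-shipper + geo-lookup + notification-fanout + rate-limiter hits 3576 at 58 GB.
Every optimal selection uses 6 services.

6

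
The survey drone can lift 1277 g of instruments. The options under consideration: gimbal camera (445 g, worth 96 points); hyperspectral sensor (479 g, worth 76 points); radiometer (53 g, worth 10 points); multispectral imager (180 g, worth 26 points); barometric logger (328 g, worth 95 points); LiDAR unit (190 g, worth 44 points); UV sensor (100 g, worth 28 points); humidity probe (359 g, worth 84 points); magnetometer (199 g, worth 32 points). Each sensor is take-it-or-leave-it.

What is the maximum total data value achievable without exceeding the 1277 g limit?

303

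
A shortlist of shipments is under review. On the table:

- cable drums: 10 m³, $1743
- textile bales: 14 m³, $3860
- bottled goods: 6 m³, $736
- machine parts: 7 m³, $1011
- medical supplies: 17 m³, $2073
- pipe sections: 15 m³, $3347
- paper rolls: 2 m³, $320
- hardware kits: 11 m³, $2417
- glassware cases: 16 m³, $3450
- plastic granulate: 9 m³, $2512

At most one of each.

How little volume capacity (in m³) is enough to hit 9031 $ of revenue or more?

36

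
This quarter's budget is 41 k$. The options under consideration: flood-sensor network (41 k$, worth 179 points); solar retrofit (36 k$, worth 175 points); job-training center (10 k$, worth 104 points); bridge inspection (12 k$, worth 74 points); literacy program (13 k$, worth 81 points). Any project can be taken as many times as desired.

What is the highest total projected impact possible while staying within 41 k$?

416

Taking 4×job-training center: 40 k$ used, 416 in projected impact.
No other feasible combination exceeds 416.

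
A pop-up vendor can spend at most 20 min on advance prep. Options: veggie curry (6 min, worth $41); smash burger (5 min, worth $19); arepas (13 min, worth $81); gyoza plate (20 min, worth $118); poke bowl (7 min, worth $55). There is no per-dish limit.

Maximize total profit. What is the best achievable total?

Veggie curry + 2×poke bowl uses 20 of the 20 min and totals 151.
No other feasible combination exceeds 151.

151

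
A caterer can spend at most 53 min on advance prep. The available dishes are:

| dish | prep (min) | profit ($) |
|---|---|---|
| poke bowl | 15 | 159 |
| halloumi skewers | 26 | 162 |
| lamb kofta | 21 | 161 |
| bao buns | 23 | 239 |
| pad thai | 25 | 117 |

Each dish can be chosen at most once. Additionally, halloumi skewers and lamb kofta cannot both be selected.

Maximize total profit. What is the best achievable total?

401

Taking the top-ratio dishes first gives poke bowl + bao buns for 398 (38 min).
Dropping poke bowl frees 15 min; slotting in halloumi skewers (26 min) lifts the total to 401 at 49 min.
The closest alternative, lamb kofta + bao buns, reaches only 400.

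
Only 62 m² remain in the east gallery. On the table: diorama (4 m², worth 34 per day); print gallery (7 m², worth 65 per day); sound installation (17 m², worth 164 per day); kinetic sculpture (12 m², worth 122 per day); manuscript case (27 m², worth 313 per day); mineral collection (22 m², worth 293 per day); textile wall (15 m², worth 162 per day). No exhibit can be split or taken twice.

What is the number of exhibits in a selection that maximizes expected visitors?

3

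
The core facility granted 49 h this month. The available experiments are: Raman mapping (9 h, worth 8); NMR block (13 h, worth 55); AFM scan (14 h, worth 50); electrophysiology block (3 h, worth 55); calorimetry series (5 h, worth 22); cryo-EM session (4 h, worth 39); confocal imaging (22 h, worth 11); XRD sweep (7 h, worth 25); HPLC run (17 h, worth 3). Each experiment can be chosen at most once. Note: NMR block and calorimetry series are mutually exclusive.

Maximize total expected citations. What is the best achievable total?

Best packing: NMR block + AFM scan + electrophysiology block + cryo-EM session + XRD sweep — 41 h, 224 total.
That's the maximum — no feasible swap from here does better than 224.

224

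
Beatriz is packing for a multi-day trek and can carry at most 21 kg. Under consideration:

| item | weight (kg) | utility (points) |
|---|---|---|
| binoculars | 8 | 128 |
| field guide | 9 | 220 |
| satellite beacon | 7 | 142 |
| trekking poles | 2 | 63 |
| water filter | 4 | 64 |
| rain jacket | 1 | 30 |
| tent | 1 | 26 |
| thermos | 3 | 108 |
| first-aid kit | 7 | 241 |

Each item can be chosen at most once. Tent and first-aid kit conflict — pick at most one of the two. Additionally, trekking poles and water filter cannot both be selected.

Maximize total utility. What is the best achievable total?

632

Field guide + trekking poles + thermos + first-aid kit uses 21 of the 21 kg and totals 632.
Next best is field guide + rain jacket + thermos + first-aid kit at 599 (20 kg) — short by 33.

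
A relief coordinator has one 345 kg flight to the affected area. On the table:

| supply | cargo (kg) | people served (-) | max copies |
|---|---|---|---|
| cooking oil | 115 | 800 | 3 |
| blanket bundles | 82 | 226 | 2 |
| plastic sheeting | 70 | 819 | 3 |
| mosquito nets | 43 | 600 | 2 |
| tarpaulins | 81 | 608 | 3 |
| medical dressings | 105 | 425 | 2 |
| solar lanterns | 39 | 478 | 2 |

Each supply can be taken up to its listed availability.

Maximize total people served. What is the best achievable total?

A density-first pass picks 2×plastic sheeting + 2×mosquito nets + 2×solar lanterns — 3794 at 304 kg.
Dropping solar lanterns frees 39 kg; slotting in plastic sheeting (70 kg) lifts the total to 4135 at 335 kg.
That's the maximum — no swap from here does better than 4135.

4135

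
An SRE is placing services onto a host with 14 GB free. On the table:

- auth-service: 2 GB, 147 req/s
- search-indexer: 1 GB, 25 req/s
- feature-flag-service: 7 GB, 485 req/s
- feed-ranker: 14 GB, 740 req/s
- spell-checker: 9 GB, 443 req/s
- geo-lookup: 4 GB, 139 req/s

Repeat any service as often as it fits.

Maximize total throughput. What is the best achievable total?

1029

Best packing: 7×auth-service — 14 GB, 1029 total.
Every other selection either busts 14 GB or fails to beat 1029.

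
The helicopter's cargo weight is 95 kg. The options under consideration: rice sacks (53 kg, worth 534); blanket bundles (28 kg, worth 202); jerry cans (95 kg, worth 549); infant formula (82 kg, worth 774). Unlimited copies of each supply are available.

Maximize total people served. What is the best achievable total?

774

Ranking by ratio (people served/kg): rice sacks 10.08, infant formula 9.44, blanket bundles 7.21, jerry cans 5.78.
Taking the top-ratio supplies first gives rice sacks + blanket bundles for 736 (81 kg).
The 81 kg tied up in rice sacks and blanket bundles is better spent on infant formula — total rises to 774 (82 kg).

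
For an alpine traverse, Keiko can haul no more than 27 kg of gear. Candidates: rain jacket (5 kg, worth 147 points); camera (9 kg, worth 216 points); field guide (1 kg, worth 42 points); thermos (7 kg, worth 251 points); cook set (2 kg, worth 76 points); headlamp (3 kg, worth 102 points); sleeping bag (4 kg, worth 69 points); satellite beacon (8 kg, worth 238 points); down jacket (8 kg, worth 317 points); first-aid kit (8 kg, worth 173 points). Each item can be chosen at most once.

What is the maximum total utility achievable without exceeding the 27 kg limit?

950

Greedy by ratio would take rain jacket + field guide + thermos + cook set + headlamp + down jacket: 26 kg used, total 935.
Dropping rain jacket and cook set frees 7 kg; slotting in satellite beacon (8 kg) lifts the total to 950 at 27 kg.
No other feasible combination exceeds 950.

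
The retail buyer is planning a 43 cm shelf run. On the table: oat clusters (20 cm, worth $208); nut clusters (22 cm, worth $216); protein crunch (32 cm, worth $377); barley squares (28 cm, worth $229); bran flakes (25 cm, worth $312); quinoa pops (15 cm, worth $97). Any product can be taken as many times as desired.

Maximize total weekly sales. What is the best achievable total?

A density-first pass picks bran flakes + quinoa pops — 409 at 40 cm.
Dropping bran flakes and quinoa pops frees 40 cm; slotting in oat clusters + nut clusters (42 cm) lifts the total to 424 at 42 cm.
Nothing else within 43 cm beats 424.

424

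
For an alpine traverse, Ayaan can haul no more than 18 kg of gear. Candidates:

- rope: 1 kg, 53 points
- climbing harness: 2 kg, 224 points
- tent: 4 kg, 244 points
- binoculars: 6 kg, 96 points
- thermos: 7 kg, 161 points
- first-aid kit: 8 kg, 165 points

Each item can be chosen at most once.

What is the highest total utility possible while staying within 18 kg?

686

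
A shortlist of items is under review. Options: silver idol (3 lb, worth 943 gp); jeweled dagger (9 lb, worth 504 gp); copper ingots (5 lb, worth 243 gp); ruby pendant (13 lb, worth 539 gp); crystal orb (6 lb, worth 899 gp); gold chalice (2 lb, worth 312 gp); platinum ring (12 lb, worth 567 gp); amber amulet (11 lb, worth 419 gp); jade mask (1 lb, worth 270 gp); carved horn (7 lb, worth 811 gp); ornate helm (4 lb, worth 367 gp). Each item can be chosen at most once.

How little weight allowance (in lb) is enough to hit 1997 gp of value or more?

10

Minimise lb subject to total value ≥ 1997.
silver idol + crystal orb + jade mask: 2112 value at 10 lb.
No combination under 10 lb hits 1997.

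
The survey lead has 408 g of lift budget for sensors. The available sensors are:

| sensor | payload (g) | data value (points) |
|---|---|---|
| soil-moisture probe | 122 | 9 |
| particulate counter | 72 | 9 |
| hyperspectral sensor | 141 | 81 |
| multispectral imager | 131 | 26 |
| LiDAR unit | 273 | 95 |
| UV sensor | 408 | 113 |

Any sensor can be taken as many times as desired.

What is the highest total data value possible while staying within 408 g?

Taking soil-moisture probe + 2×hyperspectral sensor: 404 g used, 171 in data value.

171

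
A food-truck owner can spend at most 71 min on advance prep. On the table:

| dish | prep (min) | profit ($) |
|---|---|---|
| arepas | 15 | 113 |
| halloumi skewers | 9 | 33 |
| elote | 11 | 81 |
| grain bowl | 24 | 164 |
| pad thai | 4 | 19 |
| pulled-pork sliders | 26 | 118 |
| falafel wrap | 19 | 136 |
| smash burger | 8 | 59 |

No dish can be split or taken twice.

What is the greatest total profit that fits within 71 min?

494

Greedy by ratio would take arepas + halloumi skewers + elote + pad thai + falafel wrap + smash burger: 66 min used, total 441.
Dropping halloumi skewers and pad thai and smash burger frees 21 min; slotting in grain bowl (24 min) lifts the total to 494 at 69 min.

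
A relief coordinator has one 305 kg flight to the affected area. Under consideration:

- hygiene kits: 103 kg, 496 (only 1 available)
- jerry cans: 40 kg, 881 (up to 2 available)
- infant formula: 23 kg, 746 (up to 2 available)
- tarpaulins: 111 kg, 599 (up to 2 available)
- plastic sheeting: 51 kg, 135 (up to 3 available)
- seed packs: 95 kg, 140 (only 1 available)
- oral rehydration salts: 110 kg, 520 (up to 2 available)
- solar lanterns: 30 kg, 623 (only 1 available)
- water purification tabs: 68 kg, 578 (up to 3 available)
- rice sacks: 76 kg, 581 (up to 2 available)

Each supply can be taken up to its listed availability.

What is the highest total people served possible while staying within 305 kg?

Density check — infant formula 32.43, jerry cans 22.02, solar lanterns 20.77, water purification tabs 8.50 are the best per kg.
The ratio heuristic lands on 2×jerry cans + 2×infant formula + solar lanterns + 2×water purification tabs (5033) but leaves 13 kg idle.
The 68 kg tied up in water purification tabs is better spent on rice sacks — total rises to 5036 (300 kg).

5036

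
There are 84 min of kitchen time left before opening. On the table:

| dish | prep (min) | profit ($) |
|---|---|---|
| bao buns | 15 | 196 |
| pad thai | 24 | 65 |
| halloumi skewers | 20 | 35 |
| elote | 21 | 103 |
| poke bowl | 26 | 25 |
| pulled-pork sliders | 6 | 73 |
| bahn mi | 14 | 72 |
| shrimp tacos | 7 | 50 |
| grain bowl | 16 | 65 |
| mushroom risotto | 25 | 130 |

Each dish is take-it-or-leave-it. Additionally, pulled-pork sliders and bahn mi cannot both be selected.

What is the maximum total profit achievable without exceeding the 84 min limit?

Best packing: bao buns + elote + pulled-pork sliders + grain bowl + mushroom risotto — 83 min, 567 total.

567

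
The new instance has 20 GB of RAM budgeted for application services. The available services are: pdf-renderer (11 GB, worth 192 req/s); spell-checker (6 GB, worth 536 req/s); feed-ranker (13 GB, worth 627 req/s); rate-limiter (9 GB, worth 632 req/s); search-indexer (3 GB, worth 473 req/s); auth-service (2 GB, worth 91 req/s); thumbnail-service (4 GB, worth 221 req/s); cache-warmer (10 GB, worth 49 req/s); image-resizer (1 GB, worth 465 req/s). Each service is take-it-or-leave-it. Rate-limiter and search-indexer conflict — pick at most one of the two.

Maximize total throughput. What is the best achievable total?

1854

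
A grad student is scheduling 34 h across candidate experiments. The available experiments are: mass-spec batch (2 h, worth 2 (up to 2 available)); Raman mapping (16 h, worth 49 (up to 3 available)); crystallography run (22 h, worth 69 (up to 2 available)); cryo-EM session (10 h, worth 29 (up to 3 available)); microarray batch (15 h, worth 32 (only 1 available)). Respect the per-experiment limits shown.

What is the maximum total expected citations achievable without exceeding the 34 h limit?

100

By expected citations per h: crystallography run 3.14, Raman mapping 3.06, cryo-EM session 2.90 lead.
Taking mass-spec batch + crystallography run + cryo-EM session: 34 h used, 100 in expected citations.
That's the maximum — no swap from here does better than 100.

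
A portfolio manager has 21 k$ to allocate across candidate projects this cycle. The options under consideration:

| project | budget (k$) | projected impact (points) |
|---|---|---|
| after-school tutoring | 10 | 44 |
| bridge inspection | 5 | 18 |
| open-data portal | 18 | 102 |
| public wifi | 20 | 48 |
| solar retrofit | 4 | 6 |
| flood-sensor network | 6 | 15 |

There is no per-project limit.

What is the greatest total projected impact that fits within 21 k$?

102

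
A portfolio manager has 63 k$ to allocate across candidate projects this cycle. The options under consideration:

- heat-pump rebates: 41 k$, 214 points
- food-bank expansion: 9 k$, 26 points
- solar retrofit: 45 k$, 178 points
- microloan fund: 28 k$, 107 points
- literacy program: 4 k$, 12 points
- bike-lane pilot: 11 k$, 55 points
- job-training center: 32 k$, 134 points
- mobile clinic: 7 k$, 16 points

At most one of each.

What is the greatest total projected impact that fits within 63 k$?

297

Best packing: heat-pump rebates + literacy program + bike-lane pilot + mobile clinic — 63 k$, 297 total.
Next best is heat-pump rebates + food-bank expansion + bike-lane pilot at 295 (61 k$) — short by 2.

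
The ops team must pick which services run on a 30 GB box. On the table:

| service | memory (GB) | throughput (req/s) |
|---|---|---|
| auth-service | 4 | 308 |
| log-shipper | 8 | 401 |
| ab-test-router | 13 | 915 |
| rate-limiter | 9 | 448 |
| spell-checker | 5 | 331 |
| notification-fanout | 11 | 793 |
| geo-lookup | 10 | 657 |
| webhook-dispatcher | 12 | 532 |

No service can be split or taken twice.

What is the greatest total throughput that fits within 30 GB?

2089

Ranking by ratio (throughput/GB): auth-service 77.00, notification-fanout 72.09, ab-test-router 70.38, spell-checker 66.20.
A density-first pass picks auth-service + ab-test-router + notification-fanout — 2016 at 28 GB.
Dropping ab-test-router frees 13 GB; slotting in spell-checker + geo-lookup (15 GB) lifts the total to 2089 at 30 GB.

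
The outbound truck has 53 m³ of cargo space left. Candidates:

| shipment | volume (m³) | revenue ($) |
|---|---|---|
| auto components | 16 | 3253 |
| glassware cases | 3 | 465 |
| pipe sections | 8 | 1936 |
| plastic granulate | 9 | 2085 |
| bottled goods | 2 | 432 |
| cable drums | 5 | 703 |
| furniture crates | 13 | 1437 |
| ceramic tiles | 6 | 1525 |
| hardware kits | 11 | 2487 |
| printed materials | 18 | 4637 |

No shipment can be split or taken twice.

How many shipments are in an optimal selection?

5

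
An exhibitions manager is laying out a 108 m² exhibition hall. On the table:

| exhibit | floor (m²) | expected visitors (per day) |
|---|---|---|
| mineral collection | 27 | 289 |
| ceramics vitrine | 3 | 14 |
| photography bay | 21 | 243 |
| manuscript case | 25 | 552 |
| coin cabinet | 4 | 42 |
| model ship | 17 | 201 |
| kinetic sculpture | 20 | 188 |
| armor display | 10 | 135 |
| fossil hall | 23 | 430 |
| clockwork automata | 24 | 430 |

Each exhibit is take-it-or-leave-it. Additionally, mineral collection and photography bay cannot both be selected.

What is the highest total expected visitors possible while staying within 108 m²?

Ranking by ratio (expected visitors/m²): manuscript case 22.08, fossil hall 18.70, clockwork automata 17.92.
Taking the top-ratio exhibits first gives ceramics vitrine + manuscript case + coin cabinet + model ship + armor display + fossil hall + clockwork automata for 1804 (106 m²).
Replace ceramics vitrine and model ship with photography bay: the trade gains 28 net, giving 1832 at 107 m².
Runner-up ceramics vitrine + photography bay + manuscript case + armor display + fossil hall + clockwork automata tops out at 1804.

1832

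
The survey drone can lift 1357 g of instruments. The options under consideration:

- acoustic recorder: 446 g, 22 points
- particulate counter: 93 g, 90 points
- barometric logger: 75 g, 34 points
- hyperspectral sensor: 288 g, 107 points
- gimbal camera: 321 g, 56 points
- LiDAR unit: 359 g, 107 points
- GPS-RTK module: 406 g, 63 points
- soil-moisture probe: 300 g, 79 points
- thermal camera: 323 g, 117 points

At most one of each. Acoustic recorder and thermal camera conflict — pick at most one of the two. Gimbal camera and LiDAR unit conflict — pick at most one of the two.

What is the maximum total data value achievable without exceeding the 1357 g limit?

455

Taking particulate counter + barometric logger + hyperspectral sensor + LiDAR unit + thermal camera: 1138 g used, 455 in data value.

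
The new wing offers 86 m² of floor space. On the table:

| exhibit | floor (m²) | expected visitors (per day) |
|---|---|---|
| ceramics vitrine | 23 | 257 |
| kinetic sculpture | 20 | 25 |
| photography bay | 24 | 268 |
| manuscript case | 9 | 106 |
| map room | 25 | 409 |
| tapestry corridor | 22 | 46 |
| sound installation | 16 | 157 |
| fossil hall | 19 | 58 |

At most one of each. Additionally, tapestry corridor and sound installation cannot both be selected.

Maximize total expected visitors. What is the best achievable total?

1040

Ranking by ratio (expected visitors/m²): map room 16.36, manuscript case 11.78, ceramics vitrine 11.17.
Best packing: ceramics vitrine + photography bay + manuscript case + map room — 81 m², 1040 total.
Next best is photography bay + manuscript case + map room + sound installation at 940 (74 m²) — short by 100.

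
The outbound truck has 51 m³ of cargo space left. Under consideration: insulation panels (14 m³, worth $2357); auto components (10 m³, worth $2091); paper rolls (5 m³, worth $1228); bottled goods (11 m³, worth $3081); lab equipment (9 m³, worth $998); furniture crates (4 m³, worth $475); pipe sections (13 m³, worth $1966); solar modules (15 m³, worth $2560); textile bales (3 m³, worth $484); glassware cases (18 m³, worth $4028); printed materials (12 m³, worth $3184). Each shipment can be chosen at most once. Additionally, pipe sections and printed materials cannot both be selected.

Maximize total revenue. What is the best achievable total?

Greedy by ratio would take paper rolls + bottled goods + textile bales + glassware cases + printed materials: 49 m³ used, total 12005.
The 8 m³ tied up in paper rolls and textile bales is better spent on auto components — total rises to 12384 (51 m³).
The closest alternative, paper rolls + bottled goods + textile bales + glassware cases + printed materials, reaches only 12005.

12384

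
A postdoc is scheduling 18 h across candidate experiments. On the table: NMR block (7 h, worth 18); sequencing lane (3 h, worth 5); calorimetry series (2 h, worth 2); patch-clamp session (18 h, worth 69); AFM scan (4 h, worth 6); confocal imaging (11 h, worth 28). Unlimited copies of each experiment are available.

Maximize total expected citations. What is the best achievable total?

Best packing: patch-clamp session — 18 h, 69 total.

69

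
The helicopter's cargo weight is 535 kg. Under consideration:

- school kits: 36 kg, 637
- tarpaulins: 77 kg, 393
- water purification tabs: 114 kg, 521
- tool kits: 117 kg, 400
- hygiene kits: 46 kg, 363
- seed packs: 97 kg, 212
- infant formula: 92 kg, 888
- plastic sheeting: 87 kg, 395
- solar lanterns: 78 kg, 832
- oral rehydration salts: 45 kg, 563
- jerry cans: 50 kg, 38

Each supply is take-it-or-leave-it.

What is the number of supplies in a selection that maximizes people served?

7

The maximum people served within 535 kg is 4229.
school kits + tarpaulins + water purification tabs + infant formula + plastic sheeting + solar lanterns + oral rehydration salts hits 4229 at 529 kg.
Every optimal selection uses 7 supplies.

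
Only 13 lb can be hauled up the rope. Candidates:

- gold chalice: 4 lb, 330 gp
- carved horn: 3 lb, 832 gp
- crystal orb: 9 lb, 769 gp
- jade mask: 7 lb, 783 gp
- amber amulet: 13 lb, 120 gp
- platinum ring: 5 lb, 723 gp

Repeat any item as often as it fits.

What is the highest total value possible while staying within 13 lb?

Ranking by ratio (value/lb): carved horn 277.33, platinum ring 144.60, jade mask 111.86.
Best packing: 4×carved horn — 12 lb, 3328 total.
That's the maximum — no swap from here does better than 3328.

3328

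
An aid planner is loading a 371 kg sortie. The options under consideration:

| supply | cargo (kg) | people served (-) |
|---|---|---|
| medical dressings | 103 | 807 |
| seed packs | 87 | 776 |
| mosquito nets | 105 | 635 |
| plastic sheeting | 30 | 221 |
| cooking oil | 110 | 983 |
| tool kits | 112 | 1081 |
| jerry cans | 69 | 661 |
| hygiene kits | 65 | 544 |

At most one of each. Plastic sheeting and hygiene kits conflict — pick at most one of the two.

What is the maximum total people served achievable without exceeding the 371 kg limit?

Filling by ratio: cooking oil + tool kits + jerry cans + hygiene kits for 3269, with 15 kg left unused.
Dropping cooking oil and hygiene kits frees 175 kg; slotting in medical dressings + seed packs (190 kg) lifts the total to 3325 at 371 kg.
Next best is cooking oil + tool kits + jerry cans + hygiene kits at 3269 (356 kg) — short by 56.

3325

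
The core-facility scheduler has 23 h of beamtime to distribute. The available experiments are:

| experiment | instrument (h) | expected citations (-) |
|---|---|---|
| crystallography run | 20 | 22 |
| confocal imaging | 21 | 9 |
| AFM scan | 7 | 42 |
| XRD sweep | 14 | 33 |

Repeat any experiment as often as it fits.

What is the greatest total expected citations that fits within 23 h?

Taking 3×AFM scan: 21 h used, 126 in expected citations.
Every other selection either busts 23 h or fails to beat 126.

126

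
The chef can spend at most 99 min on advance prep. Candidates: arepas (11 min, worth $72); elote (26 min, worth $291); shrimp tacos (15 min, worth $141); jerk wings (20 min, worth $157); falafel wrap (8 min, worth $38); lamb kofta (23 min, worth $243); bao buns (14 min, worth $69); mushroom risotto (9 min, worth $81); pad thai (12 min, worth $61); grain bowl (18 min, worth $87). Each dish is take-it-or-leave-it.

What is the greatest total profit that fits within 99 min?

913

Best packing: elote + shrimp tacos + jerk wings + lamb kofta + mushroom risotto — 93 min, 913 total.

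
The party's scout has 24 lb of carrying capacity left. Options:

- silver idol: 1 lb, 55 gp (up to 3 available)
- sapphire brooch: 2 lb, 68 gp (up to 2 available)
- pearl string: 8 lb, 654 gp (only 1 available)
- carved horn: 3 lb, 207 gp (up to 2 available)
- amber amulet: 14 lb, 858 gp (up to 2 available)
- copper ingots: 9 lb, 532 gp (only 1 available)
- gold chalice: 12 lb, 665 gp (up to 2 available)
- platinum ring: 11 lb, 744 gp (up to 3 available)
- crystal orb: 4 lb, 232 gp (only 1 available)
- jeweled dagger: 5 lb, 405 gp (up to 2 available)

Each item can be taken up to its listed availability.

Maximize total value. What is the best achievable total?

Pearl string + 2×carved horn + 2×jeweled dagger uses 24 of the 24 lb and totals 1878.
Nothing else within 24 lb beats 1878.

1878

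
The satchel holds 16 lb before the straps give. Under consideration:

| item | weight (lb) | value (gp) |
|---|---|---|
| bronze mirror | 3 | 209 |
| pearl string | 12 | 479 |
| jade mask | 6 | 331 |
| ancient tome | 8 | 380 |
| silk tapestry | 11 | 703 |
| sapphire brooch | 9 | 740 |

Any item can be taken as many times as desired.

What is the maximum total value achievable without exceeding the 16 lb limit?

1158

Taking 2×bronze mirror + sapphire brooch: 15 lb used, 1158 in value.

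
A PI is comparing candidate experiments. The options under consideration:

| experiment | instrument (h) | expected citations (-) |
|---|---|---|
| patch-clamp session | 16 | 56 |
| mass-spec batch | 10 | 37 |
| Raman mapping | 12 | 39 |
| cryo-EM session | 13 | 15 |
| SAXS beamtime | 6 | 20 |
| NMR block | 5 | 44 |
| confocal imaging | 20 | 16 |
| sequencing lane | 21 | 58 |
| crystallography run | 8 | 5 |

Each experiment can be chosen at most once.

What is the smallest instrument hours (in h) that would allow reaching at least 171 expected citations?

Look for the lowest-instrument combination reaching 171.
Taking patch-clamp session + mass-spec batch + Raman mapping + NMR block gives 176 (≥ 171) for 43 h.
Any bundle with less than 43 h falls short of 171.

43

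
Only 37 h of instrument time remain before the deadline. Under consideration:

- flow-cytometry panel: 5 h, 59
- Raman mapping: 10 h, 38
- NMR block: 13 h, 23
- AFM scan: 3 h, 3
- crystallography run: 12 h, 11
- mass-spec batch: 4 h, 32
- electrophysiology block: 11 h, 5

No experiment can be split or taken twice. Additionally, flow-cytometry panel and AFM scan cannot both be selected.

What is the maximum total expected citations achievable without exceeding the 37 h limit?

By expected citations per h: flow-cytometry panel 11.80, mass-spec batch 8.00, Raman mapping 3.80, NMR block 1.77 lead.
Best packing: flow-cytometry panel + Raman mapping + NMR block + mass-spec batch — 32 h, 152 total.
Runner-up flow-cytometry panel + Raman mapping + crystallography run + mass-spec batch tops out at 140.

152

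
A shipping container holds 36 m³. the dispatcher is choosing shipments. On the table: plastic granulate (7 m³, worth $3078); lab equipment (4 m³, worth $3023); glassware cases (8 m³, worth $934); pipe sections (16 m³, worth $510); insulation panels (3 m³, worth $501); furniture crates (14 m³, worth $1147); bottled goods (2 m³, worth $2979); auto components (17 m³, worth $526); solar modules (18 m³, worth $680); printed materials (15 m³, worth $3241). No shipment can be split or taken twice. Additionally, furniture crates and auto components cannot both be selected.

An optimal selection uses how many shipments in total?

5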